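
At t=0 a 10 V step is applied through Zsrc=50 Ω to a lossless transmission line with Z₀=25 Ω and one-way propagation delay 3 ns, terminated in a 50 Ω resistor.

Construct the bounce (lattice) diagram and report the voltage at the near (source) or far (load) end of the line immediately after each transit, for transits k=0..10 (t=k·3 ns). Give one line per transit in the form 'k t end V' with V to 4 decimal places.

0 0 source 3.3333
1 3 load 4.4444
2 6 source 4.8148
3 9 load 4.9383
4 12 source 4.9794
5 15 load 4.9931
6 18 source 4.9977
7 21 load 4.9992
8 24 source 4.9997
9 27 load 4.9999
10 30 source 5.0000

Γ_L=0.333333, Γ_S=0.333333; launch V₁=10·25/75=3.333333
k=0 src: V=3.3333
k=1 load: inc=3.333333, refl=3.333333·0.333333=1.1111; V=0.000000+3.333333+1.111111=4.4444
k=2 src: inc=1.111111, refl=1.111111·0.333333=0.3704; V=3.333333+1.111111+0.370370=4.8148
k=3 load: inc=0.370370, refl=0.370370·0.333333=0.1235; V=4.444444+0.370370+0.123457=4.9383
k=4 src: inc=0.123457, refl=0.123457·0.333333=0.0412; V=4.814815+0.123457+0.041152=4.9794
k=5 load: inc=0.041152, refl=0.041152·0.333333=0.0137; V=4.938272+0.041152+0.013717=4.9931
k=6 src: inc=0.013717, refl=0.013717·0.333333=0.0046; V=4.979424+0.013717+0.004572=4.9977
k=7 load: inc=0.004572, refl=0.004572·0.333333=0.0015; V=4.993141+0.004572+0.001524=4.9992
k=8 src: inc=0.001524, refl=0.001524·0.333333=0.0005; V=4.997714+0.001524+0.000508=4.9997
k=9 load: inc=0.000508, refl=0.000508·0.333333=0.0002; V=4.999238+0.000508+0.000169=4.9999
k=10 src: inc=0.000169, refl=0.000169·0.333333=0.0001; V=4.999746+0.000169+0.000056=5.0000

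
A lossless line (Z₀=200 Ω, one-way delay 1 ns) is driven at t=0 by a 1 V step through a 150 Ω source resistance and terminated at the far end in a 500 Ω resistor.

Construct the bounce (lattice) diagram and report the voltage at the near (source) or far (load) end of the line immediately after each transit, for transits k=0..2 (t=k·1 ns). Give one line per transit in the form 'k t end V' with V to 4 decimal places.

0 0 source 0.5714
1 1 load 0.8163
2 2 source 0.7813

Γ_L=0.428571, Γ_S=-0.142857; launch V₁=1·200/350=0.571429
k=0 src: V=0.5714
k=1 load: inc=0.571429, refl=0.571429·0.428571=0.2449; V=0.000000+0.571429+0.244898=0.8163
k=2 src: inc=0.244898, refl=0.244898·-0.142857=-0.0350; V=0.571429+0.244898+-0.034985=0.7813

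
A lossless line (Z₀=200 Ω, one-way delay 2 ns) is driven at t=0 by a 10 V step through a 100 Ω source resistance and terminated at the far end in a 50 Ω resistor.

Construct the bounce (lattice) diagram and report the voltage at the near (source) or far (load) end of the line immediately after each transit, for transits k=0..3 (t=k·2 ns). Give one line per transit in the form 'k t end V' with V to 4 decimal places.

0 0 source 6.6667
1 2 load 2.6667
2 4 source 4.0000
3 6 load 3.2000

Γ_L=-0.600000, Γ_S=-0.333333; launch V₁=10·200/300=6.666667
k=0 src: V=6.6667
k=1 load: inc=6.666667, refl=6.666667·-0.600000=-4.0000; V=0.000000+6.666667+-4.000000=2.6667
k=2 src: inc=-4.000000, refl=-4.000000·-0.333333=1.3333; V=6.666667+-4.000000+1.333333=4.0000
k=3 load: inc=1.333333, refl=1.333333·-0.600000=-0.8000; V=2.666667+1.333333+-0.800000=3.2000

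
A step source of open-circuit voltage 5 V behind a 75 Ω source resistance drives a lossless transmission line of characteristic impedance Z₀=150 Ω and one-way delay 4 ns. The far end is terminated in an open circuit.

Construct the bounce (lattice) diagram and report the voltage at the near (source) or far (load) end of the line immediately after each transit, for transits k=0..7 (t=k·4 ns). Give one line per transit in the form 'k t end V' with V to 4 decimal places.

Γ_L=1.000000, Γ_S=-0.333333; launch V₁=5·150/225=3.333333
k=0 src: V=3.3333
k=1 load: inc=3.333333, refl=3.333333·1.000000=3.3333; V=0.000000+3.333333+3.333333=6.6667
k=2 src: inc=3.333333, refl=3.333333·-0.333333=-1.1111; V=3.333333+3.333333+-1.111111=5.5556
k=3 load: inc=-1.111111, refl=-1.111111·1.000000=-1.1111; V=6.666667+-1.111111+-1.111111=4.4444
k=4 src: inc=-1.111111, refl=-1.111111·-0.333333=0.3704; V=5.555556+-1.111111+0.370370=4.8148
k=5 load: inc=0.370370, refl=0.370370·1.000000=0.3704; V=4.444444+0.370370+0.370370=5.1852
k=6 src: inc=0.370370, refl=0.370370·-0.333333=-0.1235; V=4.814815+0.370370+-0.123457=5.0617
k=7 load: inc=-0.123457, refl=-0.123457·1.000000=-0.1235; V=5.185185+-0.123457+-0.123457=4.9383

0 0 source 3.3333
1 4 load 6.6667
2 8 source 5.5556
3 12 load 4.4444
4 16 source 4.8148
5 20 load 5.1852
6 24 source 5.0617
7 28 load 4.9383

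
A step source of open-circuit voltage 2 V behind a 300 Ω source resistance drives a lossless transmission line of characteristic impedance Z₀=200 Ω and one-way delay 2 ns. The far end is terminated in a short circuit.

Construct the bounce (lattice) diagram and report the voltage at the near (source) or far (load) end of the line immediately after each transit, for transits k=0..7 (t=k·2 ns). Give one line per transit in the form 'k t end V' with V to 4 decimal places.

0 0 source 0.8000
1 2 load 0.0000
2 4 source -0.1600
3 6 load 0.0000
4 8 source 0.0320
5 10 load 0.0000
6 12 source -0.0064
7 14 load 0.0000

Γ_L=-1.000000, Γ_S=0.200000; launch V₁=2·200/500=0.800000
k=0 src: V=0.8000
k=1 load: inc=0.800000, refl=0.800000·-1.000000=-0.8000; V=0.000000+0.800000+-0.800000=0.0000
k=2 src: inc=-0.800000, refl=-0.800000·0.200000=-0.1600; V=0.800000+-0.800000+-0.160000=-0.1600
k=3 load: inc=-0.160000, refl=-0.160000·-1.000000=0.1600; V=0.000000+-0.160000+0.160000=0.0000
k=4 src: inc=0.160000, refl=0.160000·0.200000=0.0320; V=-0.160000+0.160000+0.032000=0.0320
k=5 load: inc=0.032000, refl=0.032000·-1.000000=-0.0320; V=0.000000+0.032000+-0.032000=0.0000
k=6 src: inc=-0.032000, refl=-0.032000·0.200000=-0.0064; V=0.032000+-0.032000+-0.006400=-0.0064
k=7 load: inc=-0.006400, refl=-0.006400·-1.000000=0.0064; V=0.000000+-0.006400+0.006400=0.0000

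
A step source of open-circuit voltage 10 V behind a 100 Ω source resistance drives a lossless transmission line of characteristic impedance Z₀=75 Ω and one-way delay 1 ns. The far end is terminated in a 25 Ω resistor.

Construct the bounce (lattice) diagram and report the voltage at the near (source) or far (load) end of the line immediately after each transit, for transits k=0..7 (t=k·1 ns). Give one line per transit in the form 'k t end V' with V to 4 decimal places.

Γ_L=-0.500000, Γ_S=0.142857; launch V₁=10·75/175=4.285714
k=0 src: V=4.2857
k=1 load: inc=4.285714, refl=4.285714·-0.500000=-2.1429; V=0.000000+4.285714+-2.142857=2.1429
k=2 src: inc=-2.142857, refl=-2.142857·0.142857=-0.3061; V=4.285714+-2.142857+-0.306122=1.8367
k=3 load: inc=-0.306122, refl=-0.306122·-0.500000=0.1531; V=2.142857+-0.306122+0.153061=1.9898
k=4 src: inc=0.153061, refl=0.153061·0.142857=0.0219; V=1.836735+0.153061+0.021866=2.0117
k=5 load: inc=0.021866, refl=0.021866·-0.500000=-0.0109; V=1.989796+0.021866+-0.010933=2.0007
k=6 src: inc=-0.010933, refl=-0.010933·0.142857=-0.0016; V=2.011662+-0.010933+-0.001562=1.9992
k=7 load: inc=-0.001562, refl=-0.001562·-0.500000=0.0008; V=2.000729+-0.001562+0.000781=1.9999

0 0 source 4.2857
1 1 load 2.1429
2 2 source 1.8367
3 3 load 1.9898
4 4 source 2.0117
5 5 load 2.0007
6 6 source 1.9992
7 7 load 1.9999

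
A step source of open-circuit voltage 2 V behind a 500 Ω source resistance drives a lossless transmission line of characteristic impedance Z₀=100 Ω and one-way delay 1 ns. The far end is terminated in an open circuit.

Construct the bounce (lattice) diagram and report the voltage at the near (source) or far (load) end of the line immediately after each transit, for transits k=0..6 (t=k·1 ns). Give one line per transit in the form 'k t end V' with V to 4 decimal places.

Γ_L=1.000000, Γ_S=0.666667; launch V₁=2·100/600=0.333333
k=0 src: V=0.3333
k=1 load: inc=0.333333, refl=0.333333·1.000000=0.3333; V=0.000000+0.333333+0.333333=0.6667
k=2 src: inc=0.333333, refl=0.333333·0.666667=0.2222; V=0.333333+0.333333+0.222222=0.8889
k=3 load: inc=0.222222, refl=0.222222·1.000000=0.2222; V=0.666667+0.222222+0.222222=1.1111
k=4 src: inc=0.222222, refl=0.222222·0.666667=0.1481; V=0.888889+0.222222+0.148148=1.2593
k=5 load: inc=0.148148, refl=0.148148·1.000000=0.1481; V=1.111111+0.148148+0.148148=1.4074
k=6 src: inc=0.148148, refl=0.148148·0.666667=0.0988; V=1.259259+0.148148+0.098765=1.5062

0 0 source 0.3333
1 1 load 0.6667
2 2 source 0.8889
3 3 load 1.1111
4 4 source 1.2593
5 5 load 1.4074
6 6 source 1.5062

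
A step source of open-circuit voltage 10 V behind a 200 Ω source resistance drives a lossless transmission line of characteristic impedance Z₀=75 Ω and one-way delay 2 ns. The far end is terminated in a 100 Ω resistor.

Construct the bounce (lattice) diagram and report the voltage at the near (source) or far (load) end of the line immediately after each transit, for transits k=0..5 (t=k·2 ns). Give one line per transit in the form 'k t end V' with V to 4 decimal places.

Γ_L=0.142857, Γ_S=0.454545; launch V₁=10·75/275=2.727273
k=0 src: V=2.7273
k=1 load: inc=2.727273, refl=2.727273·0.142857=0.3896; V=0.000000+2.727273+0.389610=3.1169
k=2 src: inc=0.389610, refl=0.389610·0.454545=0.1771; V=2.727273+0.389610+0.177096=3.2940
k=3 load: inc=0.177096, refl=0.177096·0.142857=0.0253; V=3.116883+0.177096+0.025299=3.3193
k=4 src: inc=0.025299, refl=0.025299·0.454545=0.0115; V=3.293979+0.025299+0.011500=3.3308
k=5 load: inc=0.011500, refl=0.011500·0.142857=0.0016; V=3.319278+0.011500+0.001643=3.3324

0 0 source 2.7273
1 2 load 3.1169
2 4 source 3.2940
3 6 load 3.3193
4 8 source 3.3308
5 10 load 3.3324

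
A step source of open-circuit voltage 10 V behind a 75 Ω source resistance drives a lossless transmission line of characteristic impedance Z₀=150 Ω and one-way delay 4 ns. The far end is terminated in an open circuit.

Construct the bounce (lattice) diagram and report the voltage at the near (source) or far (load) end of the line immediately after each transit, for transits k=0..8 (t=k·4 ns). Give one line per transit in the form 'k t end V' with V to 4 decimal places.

Γ_L=1.000000, Γ_S=-0.333333; launch V₁=10·150/225=6.666667
k=0 src: V=6.6667
k=1 load: inc=6.666667, refl=6.666667·1.000000=6.6667; V=0.000000+6.666667+6.666667=13.3333
k=2 src: inc=6.666667, refl=6.666667·-0.333333=-2.2222; V=6.666667+6.666667+-2.222222=11.1111
k=3 load: inc=-2.222222, refl=-2.222222·1.000000=-2.2222; V=13.333333+-2.222222+-2.222222=8.8889
k=4 src: inc=-2.222222, refl=-2.222222·-0.333333=0.7407; V=11.111111+-2.222222+0.740741=9.6296
k=5 load: inc=0.740741, refl=0.740741·1.000000=0.7407; V=8.888889+0.740741+0.740741=10.3704
k=6 src: inc=0.740741, refl=0.740741·-0.333333=-0.2469; V=9.629630+0.740741+-0.246914=10.1235
k=7 load: inc=-0.246914, refl=-0.246914·1.000000=-0.2469; V=10.370370+-0.246914+-0.246914=9.8765
k=8 src: inc=-0.246914, refl=-0.246914·-0.333333=0.0823; V=10.123457+-0.246914+0.082305=9.9588

0 0 source 6.6667
1 4 load 13.3333
2 8 source 11.1111
3 12 load 8.8889
4 16 source 9.6296
5 20 load 10.3704
6 24 source 10.1235
7 28 load 9.8765
8 32 source 9.9588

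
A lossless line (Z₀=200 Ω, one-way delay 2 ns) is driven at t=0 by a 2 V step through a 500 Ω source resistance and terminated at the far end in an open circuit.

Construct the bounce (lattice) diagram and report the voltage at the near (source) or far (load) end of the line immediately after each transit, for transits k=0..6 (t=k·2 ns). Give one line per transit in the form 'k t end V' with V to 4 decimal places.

0 0 source 0.5714
1 2 load 1.1429
2 4 source 1.3878
3 6 load 1.6327
4 8 source 1.7376
5 10 load 1.8426
6 12 source 1.8875

Γ_L=1.000000, Γ_S=0.428571; launch V₁=2·200/700=0.571429
k=0 src: V=0.5714
k=1 load: inc=0.571429, refl=0.571429·1.000000=0.5714; V=0.000000+0.571429+0.571429=1.1429
k=2 src: inc=0.571429, refl=0.571429·0.428571=0.2449; V=0.571429+0.571429+0.244898=1.3878
k=3 load: inc=0.244898, refl=0.244898·1.000000=0.2449; V=1.142857+0.244898+0.244898=1.6327
k=4 src: inc=0.244898, refl=0.244898·0.428571=0.1050; V=1.387755+0.244898+0.104956=1.7376
k=5 load: inc=0.104956, refl=0.104956·1.000000=0.1050; V=1.632653+0.104956+0.104956=1.8426
k=6 src: inc=0.104956, refl=0.104956·0.428571=0.0450; V=1.737609+0.104956+0.044981=1.8875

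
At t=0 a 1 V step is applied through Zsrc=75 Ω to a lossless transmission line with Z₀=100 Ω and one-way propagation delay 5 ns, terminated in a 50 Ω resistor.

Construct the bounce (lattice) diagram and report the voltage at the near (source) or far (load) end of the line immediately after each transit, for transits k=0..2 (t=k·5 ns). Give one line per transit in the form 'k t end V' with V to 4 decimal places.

0 0 source 0.5714
1 5 load 0.3810
2 10 source 0.4082

Γ_L=-0.333333, Γ_S=-0.142857; launch V₁=1·100/175=0.571429
k=0 src: V=0.5714
k=1 load: inc=0.571429, refl=0.571429·-0.333333=-0.1905; V=0.000000+0.571429+-0.190476=0.3810
k=2 src: inc=-0.190476, refl=-0.190476·-0.142857=0.0272; V=0.571429+-0.190476+0.027211=0.4082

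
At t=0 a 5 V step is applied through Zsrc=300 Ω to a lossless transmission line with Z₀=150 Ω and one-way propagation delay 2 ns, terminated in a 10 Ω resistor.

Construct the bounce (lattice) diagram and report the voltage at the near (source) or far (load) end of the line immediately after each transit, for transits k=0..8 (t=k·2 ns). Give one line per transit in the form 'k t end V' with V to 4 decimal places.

0 0 source 1.6667
1 2 load 0.2083
2 4 source -0.2778
3 6 load 0.1476
4 8 source 0.2894
5 10 load 0.1653
6 12 source 0.1239
7 14 load 0.1601
8 16 source 0.1722

Γ_L=-0.875000, Γ_S=0.333333; launch V₁=5·150/450=1.666667
k=0 src: V=1.6667
k=1 load: inc=1.666667, refl=1.666667·-0.875000=-1.4583; V=0.000000+1.666667+-1.458333=0.2083
k=2 src: inc=-1.458333, refl=-1.458333·0.333333=-0.4861; V=1.666667+-1.458333+-0.486111=-0.2778
k=3 load: inc=-0.486111, refl=-0.486111·-0.875000=0.4253; V=0.208333+-0.486111+0.425347=0.1476
k=4 src: inc=0.425347, refl=0.425347·0.333333=0.1418; V=-0.277778+0.425347+0.141782=0.2894
k=5 load: inc=0.141782, refl=0.141782·-0.875000=-0.1241; V=0.147569+0.141782+-0.124060=0.1653
k=6 src: inc=-0.124060, refl=-0.124060·0.333333=-0.0414; V=0.289352+-0.124060+-0.041353=0.1239
k=7 load: inc=-0.041353, refl=-0.041353·-0.875000=0.0362; V=0.165292+-0.041353+0.036184=0.1601
k=8 src: inc=0.036184, refl=0.036184·0.333333=0.0121; V=0.123939+0.036184+0.012061=0.1722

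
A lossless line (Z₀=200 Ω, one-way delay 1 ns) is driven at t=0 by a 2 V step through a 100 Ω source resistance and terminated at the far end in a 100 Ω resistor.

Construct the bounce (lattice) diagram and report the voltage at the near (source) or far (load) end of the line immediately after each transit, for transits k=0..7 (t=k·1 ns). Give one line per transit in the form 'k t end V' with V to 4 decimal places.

Γ_L=-0.333333, Γ_S=-0.333333; launch V₁=2·200/300=1.333333
k=0 src: V=1.3333
k=1 load: inc=1.333333, refl=1.333333·-0.333333=-0.4444; V=0.000000+1.333333+-0.444444=0.8889
k=2 src: inc=-0.444444, refl=-0.444444·-0.333333=0.1481; V=1.333333+-0.444444+0.148148=1.0370
k=3 load: inc=0.148148, refl=0.148148·-0.333333=-0.0494; V=0.888889+0.148148+-0.049383=0.9877
k=4 src: inc=-0.049383, refl=-0.049383·-0.333333=0.0165; V=1.037037+-0.049383+0.016461=1.0041
k=5 load: inc=0.016461, refl=0.016461·-0.333333=-0.0055; V=0.987654+0.016461+-0.005487=0.9986
k=6 src: inc=-0.005487, refl=-0.005487·-0.333333=0.0018; V=1.004115+-0.005487+0.001829=1.0005
k=7 load: inc=0.001829, refl=0.001829·-0.333333=-0.0006; V=0.998628+0.001829+-0.000610=0.9998

0 0 source 1.3333
1 1 load 0.8889
2 2 source 1.0370
3 3 load 0.9877
4 4 source 1.0041
5 5 load 0.9986
6 6 source 1.0005
7 7 load 0.9998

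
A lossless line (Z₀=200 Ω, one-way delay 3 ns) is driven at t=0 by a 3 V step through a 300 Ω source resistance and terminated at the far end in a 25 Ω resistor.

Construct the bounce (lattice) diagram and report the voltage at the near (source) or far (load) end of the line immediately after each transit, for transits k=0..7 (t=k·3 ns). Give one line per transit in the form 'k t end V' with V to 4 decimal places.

0 0 source 1.2000
1 3 load 0.2667
2 6 source 0.0800
3 9 load 0.2252
4 12 source 0.2542
5 15 load 0.2316
6 18 source 0.2271
7 21 load 0.2306

Γ_L=-0.777778, Γ_S=0.200000; launch V₁=3·200/500=1.200000
k=0 src: V=1.2000
k=1 load: inc=1.200000, refl=1.200000·-0.777778=-0.9333; V=0.000000+1.200000+-0.933333=0.2667
k=2 src: inc=-0.933333, refl=-0.933333·0.200000=-0.1867; V=1.200000+-0.933333+-0.186667=0.0800
k=3 load: inc=-0.186667, refl=-0.186667·-0.777778=0.1452; V=0.266667+-0.186667+0.145185=0.2252
k=4 src: inc=0.145185, refl=0.145185·0.200000=0.0290; V=0.080000+0.145185+0.029037=0.2542
k=5 load: inc=0.029037, refl=0.029037·-0.777778=-0.0226; V=0.225185+0.029037+-0.022584=0.2316
k=6 src: inc=-0.022584, refl=-0.022584·0.200000=-0.0045; V=0.254222+-0.022584+-0.004517=0.2271
k=7 load: inc=-0.004517, refl=-0.004517·-0.777778=0.0035; V=0.231638+-0.004517+0.003513=0.2306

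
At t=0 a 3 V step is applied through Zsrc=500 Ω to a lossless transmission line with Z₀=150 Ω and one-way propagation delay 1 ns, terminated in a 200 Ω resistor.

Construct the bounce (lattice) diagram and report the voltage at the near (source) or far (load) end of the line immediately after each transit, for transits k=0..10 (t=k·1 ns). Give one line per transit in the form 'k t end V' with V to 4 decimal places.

0 0 source 0.6923
1 1 load 0.7912
2 2 source 0.8445
3 3 load 0.8521
4 4 source 0.8562
5 5 load 0.8568
6 6 source 0.8571
7 7 load 0.8571
8 8 source 0.8571
9 9 load 0.8571
10 10 source 0.8571

Γ_L=0.142857, Γ_S=0.538462; launch V₁=3·150/650=0.692308
k=0 src: V=0.6923
k=1 load: inc=0.692308, refl=0.692308·0.142857=0.0989; V=0.000000+0.692308+0.098901=0.7912
k=2 src: inc=0.098901, refl=0.098901·0.538462=0.0533; V=0.692308+0.098901+0.053254=0.8445
k=3 load: inc=0.053254, refl=0.053254·0.142857=0.0076; V=0.791209+0.053254+0.007608=0.8521
k=4 src: inc=0.007608, refl=0.007608·0.538462=0.0041; V=0.844463+0.007608+0.004096=0.8562
k=5 load: inc=0.004096, refl=0.004096·0.142857=0.0006; V=0.852071+0.004096+0.000585=0.8568
k=6 src: inc=0.000585, refl=0.000585·0.538462=0.0003; V=0.856168+0.000585+0.000315=0.8571
k=7 load: inc=0.000315, refl=0.000315·0.142857=0.0000; V=0.856753+0.000315+0.000045=0.8571
k=8 src: inc=0.000045, refl=0.000045·0.538462=0.0000; V=0.857068+0.000045+0.000024=0.8571
k=9 load: inc=0.000024, refl=0.000024·0.142857=0.0000; V=0.857113+0.000024+0.000003=0.8571
k=10 src: inc=0.000003, refl=0.000003·0.538462=0.0000; V=0.857137+0.000003+0.000002=0.8571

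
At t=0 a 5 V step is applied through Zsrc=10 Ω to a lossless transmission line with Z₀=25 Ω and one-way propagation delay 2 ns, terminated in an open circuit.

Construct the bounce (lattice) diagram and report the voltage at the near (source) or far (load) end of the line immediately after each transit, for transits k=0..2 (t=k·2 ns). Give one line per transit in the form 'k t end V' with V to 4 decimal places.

Γ_L=1.000000, Γ_S=-0.428571; launch V₁=5·25/35=3.571429
k=0 src: V=3.5714
k=1 load: inc=3.571429, refl=3.571429·1.000000=3.5714; V=0.000000+3.571429+3.571429=7.1429
k=2 src: inc=3.571429, refl=3.571429·-0.428571=-1.5306; V=3.571429+3.571429+-1.530612=5.6122

0 0 source 3.5714
1 2 load 7.1429
2 4 source 5.6122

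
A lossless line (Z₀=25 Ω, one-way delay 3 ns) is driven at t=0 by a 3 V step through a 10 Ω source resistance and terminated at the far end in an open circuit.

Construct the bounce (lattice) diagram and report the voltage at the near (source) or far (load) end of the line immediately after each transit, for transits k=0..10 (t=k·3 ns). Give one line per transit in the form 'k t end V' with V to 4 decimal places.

0 0 source 2.1429
1 3 load 4.2857
2 6 source 3.3673
3 9 load 2.4490
4 12 source 2.8426
5 15 load 3.2362
6 18 source 3.0675
7 21 load 2.8988
8 24 source 2.9711
9 27 load 3.0434
10 30 source 3.0124

Γ_L=1.000000, Γ_S=-0.428571; launch V₁=3·25/35=2.142857
k=0 src: V=2.1429
k=1 load: inc=2.142857, refl=2.142857·1.000000=2.1429; V=0.000000+2.142857+2.142857=4.2857
k=2 src: inc=2.142857, refl=2.142857·-0.428571=-0.9184; V=2.142857+2.142857+-0.918367=3.3673
k=3 load: inc=-0.918367, refl=-0.918367·1.000000=-0.9184; V=4.285714+-0.918367+-0.918367=2.4490
k=4 src: inc=-0.918367, refl=-0.918367·-0.428571=0.3936; V=3.367347+-0.918367+0.393586=2.8426
k=5 load: inc=0.393586, refl=0.393586·1.000000=0.3936; V=2.448980+0.393586+0.393586=3.2362
k=6 src: inc=0.393586, refl=0.393586·-0.428571=-0.1687; V=2.842566+0.393586+-0.168680=3.0675
k=7 load: inc=-0.168680, refl=-0.168680·1.000000=-0.1687; V=3.236152+-0.168680+-0.168680=2.8988
k=8 src: inc=-0.168680, refl=-0.168680·-0.428571=0.0723; V=3.067472+-0.168680+0.072291=2.9711
k=9 load: inc=0.072291, refl=0.072291·1.000000=0.0723; V=2.898792+0.072291+0.072291=3.0434
k=10 src: inc=0.072291, refl=0.072291·-0.428571=-0.0310; V=2.971083+0.072291+-0.030982=3.0124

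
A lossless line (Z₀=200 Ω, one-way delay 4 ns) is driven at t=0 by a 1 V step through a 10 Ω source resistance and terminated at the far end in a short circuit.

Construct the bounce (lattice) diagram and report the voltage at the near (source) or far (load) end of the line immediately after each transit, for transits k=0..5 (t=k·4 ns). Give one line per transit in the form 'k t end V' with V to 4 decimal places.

0 0 source 0.9524
1 4 load 0.0000
2 8 source 0.8617
3 12 load 0.0000
4 16 source 0.7796
5 20 load 0.0000

Γ_L=-1.000000, Γ_S=-0.904762; launch V₁=1·200/210=0.952381
k=0 src: V=0.9524
k=1 load: inc=0.952381, refl=0.952381·-1.000000=-0.9524; V=0.000000+0.952381+-0.952381=0.0000
k=2 src: inc=-0.952381, refl=-0.952381·-0.904762=0.8617; V=0.952381+-0.952381+0.861678=0.8617
k=3 load: inc=0.861678, refl=0.861678·-1.000000=-0.8617; V=0.000000+0.861678+-0.861678=0.0000
k=4 src: inc=-0.861678, refl=-0.861678·-0.904762=0.7796; V=0.861678+-0.861678+0.779613=0.7796
k=5 load: inc=0.779613, refl=0.779613·-1.000000=-0.7796; V=0.000000+0.779613+-0.779613=0.0000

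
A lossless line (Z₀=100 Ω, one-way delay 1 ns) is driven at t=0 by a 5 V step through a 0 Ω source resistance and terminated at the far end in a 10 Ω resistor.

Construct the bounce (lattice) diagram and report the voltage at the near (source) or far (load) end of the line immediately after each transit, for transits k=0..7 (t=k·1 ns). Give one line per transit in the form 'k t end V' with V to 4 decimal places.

Γ_L=-0.818182, Γ_S=-1.000000; launch V₁=5·100/100=5.000000
k=0 src: V=5.0000
k=1 load: inc=5.000000, refl=5.000000·-0.818182=-4.0909; V=0.000000+5.000000+-4.090909=0.9091
k=2 src: inc=-4.090909, refl=-4.090909·-1.000000=4.0909; V=5.000000+-4.090909+4.090909=5.0000
k=3 load: inc=4.090909, refl=4.090909·-0.818182=-3.3471; V=0.909091+4.090909+-3.347107=1.6529
k=4 src: inc=-3.347107, refl=-3.347107·-1.000000=3.3471; V=5.000000+-3.347107+3.347107=5.0000
k=5 load: inc=3.347107, refl=3.347107·-0.818182=-2.7385; V=1.652893+3.347107+-2.738542=2.2615
k=6 src: inc=-2.738542, refl=-2.738542·-1.000000=2.7385; V=5.000000+-2.738542+2.738542=5.0000
k=7 load: inc=2.738542, refl=2.738542·-0.818182=-2.2406; V=2.261458+2.738542+-2.240626=2.7594

0 0 source 5.0000
1 1 load 0.9091
2 2 source 5.0000
3 3 load 1.6529
4 4 source 5.0000
5 5 load 2.2615
6 6 source 5.0000
7 7 load 2.7594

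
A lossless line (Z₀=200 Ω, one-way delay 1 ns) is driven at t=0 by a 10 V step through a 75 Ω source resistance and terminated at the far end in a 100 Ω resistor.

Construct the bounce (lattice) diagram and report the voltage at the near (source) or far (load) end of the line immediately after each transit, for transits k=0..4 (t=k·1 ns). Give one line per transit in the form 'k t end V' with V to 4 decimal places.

Γ_L=-0.333333, Γ_S=-0.454545; launch V₁=10·200/275=7.272727
k=0 src: V=7.2727
k=1 load: inc=7.272727, refl=7.272727·-0.333333=-2.4242; V=0.000000+7.272727+-2.424242=4.8485
k=2 src: inc=-2.424242, refl=-2.424242·-0.454545=1.1019; V=7.272727+-2.424242+1.101928=5.9504
k=3 load: inc=1.101928, refl=1.101928·-0.333333=-0.3673; V=4.848485+1.101928+-0.367309=5.5831
k=4 src: inc=-0.367309, refl=-0.367309·-0.454545=0.1670; V=5.950413+-0.367309+0.166959=5.7501

0 0 source 7.2727
1 1 load 4.8485
2 2 source 5.9504
3 3 load 5.5831
4 4 source 5.7501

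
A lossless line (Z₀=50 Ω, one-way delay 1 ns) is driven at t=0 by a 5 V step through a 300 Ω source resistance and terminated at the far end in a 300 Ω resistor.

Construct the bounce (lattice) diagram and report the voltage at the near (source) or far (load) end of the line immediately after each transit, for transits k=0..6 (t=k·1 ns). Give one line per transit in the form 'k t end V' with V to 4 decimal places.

0 0 source 0.7143
1 1 load 1.2245
2 2 source 1.5889
3 3 load 1.8492
4 4 source 2.0352
5 5 load 2.1680
6 6 source 2.2628

Γ_L=0.714286, Γ_S=0.714286; launch V₁=5·50/350=0.714286
k=0 src: V=0.7143
k=1 load: inc=0.714286, refl=0.714286·0.714286=0.5102; V=0.000000+0.714286+0.510204=1.2245
k=2 src: inc=0.510204, refl=0.510204·0.714286=0.3644; V=0.714286+0.510204+0.364431=1.5889
k=3 load: inc=0.364431, refl=0.364431·0.714286=0.2603; V=1.224490+0.364431+0.260308=1.8492
k=4 src: inc=0.260308, refl=0.260308·0.714286=0.1859; V=1.588921+0.260308+0.185934=2.0352
k=5 load: inc=0.185934, refl=0.185934·0.714286=0.1328; V=1.849229+0.185934+0.132810=2.1680
k=6 src: inc=0.132810, refl=0.132810·0.714286=0.0949; V=2.035164+0.132810+0.094865=2.2628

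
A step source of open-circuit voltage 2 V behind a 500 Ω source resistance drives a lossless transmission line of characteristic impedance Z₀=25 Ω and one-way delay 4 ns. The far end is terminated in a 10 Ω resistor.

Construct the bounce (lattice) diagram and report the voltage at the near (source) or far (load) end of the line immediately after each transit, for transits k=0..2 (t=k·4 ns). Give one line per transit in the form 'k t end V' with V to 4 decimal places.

0 0 source 0.0952
1 4 load 0.0544
2 8 source 0.0175

Γ_L=-0.428571, Γ_S=0.904762; launch V₁=2·25/525=0.095238
k=0 src: V=0.0952
k=1 load: inc=0.095238, refl=0.095238·-0.428571=-0.0408; V=0.000000+0.095238+-0.040816=0.0544
k=2 src: inc=-0.040816, refl=-0.040816·0.904762=-0.0369; V=0.095238+-0.040816+-0.036929=0.0175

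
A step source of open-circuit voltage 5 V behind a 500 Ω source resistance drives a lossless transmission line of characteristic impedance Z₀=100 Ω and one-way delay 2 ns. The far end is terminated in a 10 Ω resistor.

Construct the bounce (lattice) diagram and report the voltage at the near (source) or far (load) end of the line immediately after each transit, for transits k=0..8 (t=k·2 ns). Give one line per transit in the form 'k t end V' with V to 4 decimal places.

0 0 source 0.8333
1 2 load 0.1515
2 4 source -0.3030
3 6 load 0.0689
4 8 source 0.3168
5 10 load 0.1139
6 12 source -0.0213
7 14 load 0.0894
8 16 source 0.1631

Γ_L=-0.818182, Γ_S=0.666667; launch V₁=5·100/600=0.833333
k=0 src: V=0.8333
k=1 load: inc=0.833333, refl=0.833333·-0.818182=-0.6818; V=0.000000+0.833333+-0.681818=0.1515
k=2 src: inc=-0.681818, refl=-0.681818·0.666667=-0.4545; V=0.833333+-0.681818+-0.454545=-0.3030
k=3 load: inc=-0.454545, refl=-0.454545·-0.818182=0.3719; V=0.151515+-0.454545+0.371901=0.0689
k=4 src: inc=0.371901, refl=0.371901·0.666667=0.2479; V=-0.303030+0.371901+0.247934=0.3168
k=5 load: inc=0.247934, refl=0.247934·-0.818182=-0.2029; V=0.068871+0.247934+-0.202855=0.1139
k=6 src: inc=-0.202855, refl=-0.202855·0.666667=-0.1352; V=0.316804+-0.202855+-0.135237=-0.0213
k=7 load: inc=-0.135237, refl=-0.135237·-0.818182=0.1106; V=0.113949+-0.135237+0.110648=0.0894
k=8 src: inc=0.110648, refl=0.110648·0.666667=0.0738; V=-0.021287+0.110648+0.073765=0.1631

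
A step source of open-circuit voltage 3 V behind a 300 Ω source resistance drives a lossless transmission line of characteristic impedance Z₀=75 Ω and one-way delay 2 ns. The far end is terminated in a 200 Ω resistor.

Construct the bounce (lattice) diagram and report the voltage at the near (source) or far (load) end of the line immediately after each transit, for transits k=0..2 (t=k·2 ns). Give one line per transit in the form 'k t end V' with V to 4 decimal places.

Γ_L=0.454545, Γ_S=0.600000; launch V₁=3·75/375=0.600000
k=0 src: V=0.6000
k=1 load: inc=0.600000, refl=0.600000·0.454545=0.2727; V=0.000000+0.600000+0.272727=0.8727
k=2 src: inc=0.272727, refl=0.272727·0.600000=0.1636; V=0.600000+0.272727+0.163636=1.0364

0 0 source 0.6000
1 2 load 0.8727
2 4 source 1.0364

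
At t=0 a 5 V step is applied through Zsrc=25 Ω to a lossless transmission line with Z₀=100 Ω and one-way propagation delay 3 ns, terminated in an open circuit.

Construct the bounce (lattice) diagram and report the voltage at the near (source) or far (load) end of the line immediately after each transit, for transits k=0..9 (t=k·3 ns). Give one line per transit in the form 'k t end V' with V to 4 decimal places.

0 0 source 4.0000
1 3 load 8.0000
2 6 source 5.6000
3 9 load 3.2000
4 12 source 4.6400
5 15 load 6.0800
6 18 source 5.2160
7 21 load 4.3520
8 24 source 4.8704
9 27 load 5.3888

Γ_L=1.000000, Γ_S=-0.600000; launch V₁=5·100/125=4.000000
k=0 src: V=4.0000
k=1 load: inc=4.000000, refl=4.000000·1.000000=4.0000; V=0.000000+4.000000+4.000000=8.0000
k=2 src: inc=4.000000, refl=4.000000·-0.600000=-2.4000; V=4.000000+4.000000+-2.400000=5.6000
k=3 load: inc=-2.400000, refl=-2.400000·1.000000=-2.4000; V=8.000000+-2.400000+-2.400000=3.2000
k=4 src: inc=-2.400000, refl=-2.400000·-0.600000=1.4400; V=5.600000+-2.400000+1.440000=4.6400
k=5 load: inc=1.440000, refl=1.440000·1.000000=1.4400; V=3.200000+1.440000+1.440000=6.0800
k=6 src: inc=1.440000, refl=1.440000·-0.600000=-0.8640; V=4.640000+1.440000+-0.864000=5.2160
k=7 load: inc=-0.864000, refl=-0.864000·1.000000=-0.8640; V=6.080000+-0.864000+-0.864000=4.3520
k=8 src: inc=-0.864000, refl=-0.864000·-0.600000=0.5184; V=5.216000+-0.864000+0.518400=4.8704
k=9 load: inc=0.518400, refl=0.518400·1.000000=0.5184; V=4.352000+0.518400+0.518400=5.3888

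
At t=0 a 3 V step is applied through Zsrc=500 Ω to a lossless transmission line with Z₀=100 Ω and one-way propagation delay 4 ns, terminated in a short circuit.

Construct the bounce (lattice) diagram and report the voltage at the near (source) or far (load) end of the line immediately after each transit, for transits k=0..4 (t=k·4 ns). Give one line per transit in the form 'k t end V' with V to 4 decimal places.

Γ_L=-1.000000, Γ_S=0.666667; launch V₁=3·100/600=0.500000
k=0 src: V=0.5000
k=1 load: inc=0.500000, refl=0.500000·-1.000000=-0.5000; V=0.000000+0.500000+-0.500000=0.0000
k=2 src: inc=-0.500000, refl=-0.500000·0.666667=-0.3333; V=0.500000+-0.500000+-0.333333=-0.3333
k=3 load: inc=-0.333333, refl=-0.333333·-1.000000=0.3333; V=0.000000+-0.333333+0.333333=0.0000
k=4 src: inc=0.333333, refl=0.333333·0.666667=0.2222; V=-0.333333+0.333333+0.222222=0.2222

0 0 source 0.5000
1 4 load 0.0000
2 8 source -0.3333
3 12 load 0.0000
4 16 source 0.2222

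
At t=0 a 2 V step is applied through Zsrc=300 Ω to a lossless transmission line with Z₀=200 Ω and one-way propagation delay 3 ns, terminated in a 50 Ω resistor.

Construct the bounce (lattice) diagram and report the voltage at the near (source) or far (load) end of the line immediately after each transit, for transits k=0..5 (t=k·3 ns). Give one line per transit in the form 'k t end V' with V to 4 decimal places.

0 0 source 0.8000
1 3 load 0.3200
2 6 source 0.2240
3 9 load 0.2816
4 12 source 0.2931
5 15 load 0.2862

Γ_L=-0.600000, Γ_S=0.200000; launch V₁=2·200/500=0.800000
k=0 src: V=0.8000
k=1 load: inc=0.800000, refl=0.800000·-0.600000=-0.4800; V=0.000000+0.800000+-0.480000=0.3200
k=2 src: inc=-0.480000, refl=-0.480000·0.200000=-0.0960; V=0.800000+-0.480000+-0.096000=0.2240
k=3 load: inc=-0.096000, refl=-0.096000·-0.600000=0.0576; V=0.320000+-0.096000+0.057600=0.2816
k=4 src: inc=0.057600, refl=0.057600·0.200000=0.0115; V=0.224000+0.057600+0.011520=0.2931
k=5 load: inc=0.011520, refl=0.011520·-0.600000=-0.0069; V=0.281600+0.011520+-0.006912=0.2862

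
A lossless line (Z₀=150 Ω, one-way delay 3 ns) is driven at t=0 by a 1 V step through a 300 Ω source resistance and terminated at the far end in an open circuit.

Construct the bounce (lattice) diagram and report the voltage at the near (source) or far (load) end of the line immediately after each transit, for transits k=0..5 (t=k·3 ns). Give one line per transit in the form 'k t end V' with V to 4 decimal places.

Γ_L=1.000000, Γ_S=0.333333; launch V₁=1·150/450=0.333333
k=0 src: V=0.3333
k=1 load: inc=0.333333, refl=0.333333·1.000000=0.3333; V=0.000000+0.333333+0.333333=0.6667
k=2 src: inc=0.333333, refl=0.333333·0.333333=0.1111; V=0.333333+0.333333+0.111111=0.7778
k=3 load: inc=0.111111, refl=0.111111·1.000000=0.1111; V=0.666667+0.111111+0.111111=0.8889
k=4 src: inc=0.111111, refl=0.111111·0.333333=0.0370; V=0.777778+0.111111+0.037037=0.9259
k=5 load: inc=0.037037, refl=0.037037·1.000000=0.0370; V=0.888889+0.037037+0.037037=0.9630

0 0 source 0.3333
1 3 load 0.6667
2 6 source 0.7778
3 9 load 0.8889
4 12 source 0.9259
5 15 load 0.9630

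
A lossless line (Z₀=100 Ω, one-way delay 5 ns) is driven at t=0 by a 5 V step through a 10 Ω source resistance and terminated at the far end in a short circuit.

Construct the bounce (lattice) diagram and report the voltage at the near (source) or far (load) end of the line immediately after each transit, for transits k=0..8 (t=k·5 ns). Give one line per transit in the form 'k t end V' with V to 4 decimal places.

Γ_L=-1.000000, Γ_S=-0.818182; launch V₁=5·100/110=4.545455
k=0 src: V=4.5455
k=1 load: inc=4.545455, refl=4.545455·-1.000000=-4.5455; V=0.000000+4.545455+-4.545455=0.0000
k=2 src: inc=-4.545455, refl=-4.545455·-0.818182=3.7190; V=4.545455+-4.545455+3.719008=3.7190
k=3 load: inc=3.719008, refl=3.719008·-1.000000=-3.7190; V=0.000000+3.719008+-3.719008=0.0000
k=4 src: inc=-3.719008, refl=-3.719008·-0.818182=3.0428; V=3.719008+-3.719008+3.042825=3.0428
k=5 load: inc=3.042825, refl=3.042825·-1.000000=-3.0428; V=0.000000+3.042825+-3.042825=0.0000
k=6 src: inc=-3.042825, refl=-3.042825·-0.818182=2.4896; V=3.042825+-3.042825+2.489584=2.4896
k=7 load: inc=2.489584, refl=2.489584·-1.000000=-2.4896; V=0.000000+2.489584+-2.489584=0.0000
k=8 src: inc=-2.489584, refl=-2.489584·-0.818182=2.0369; V=2.489584+-2.489584+2.036932=2.0369

0 0 source 4.5455
1 5 load 0.0000
2 10 source 3.7190
3 15 load 0.0000
4 20 source 3.0428
5 25 load 0.0000
6 30 source 2.4896
7 35 load 0.0000
8 40 source 2.0369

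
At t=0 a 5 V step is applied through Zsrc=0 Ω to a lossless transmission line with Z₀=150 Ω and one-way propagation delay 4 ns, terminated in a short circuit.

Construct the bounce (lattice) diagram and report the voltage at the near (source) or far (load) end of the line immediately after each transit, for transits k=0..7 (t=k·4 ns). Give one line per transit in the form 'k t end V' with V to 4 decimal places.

Γ_L=-1.000000, Γ_S=-1.000000; launch V₁=5·150/150=5.000000
k=0 src: V=5.0000
k=1 load: inc=5.000000, refl=5.000000·-1.000000=-5.0000; V=0.000000+5.000000+-5.000000=0.0000
k=2 src: inc=-5.000000, refl=-5.000000·-1.000000=5.0000; V=5.000000+-5.000000+5.000000=5.0000
k=3 load: inc=5.000000, refl=5.000000·-1.000000=-5.0000; V=0.000000+5.000000+-5.000000=0.0000
k=4 src: inc=-5.000000, refl=-5.000000·-1.000000=5.0000; V=5.000000+-5.000000+5.000000=5.0000
k=5 load: inc=5.000000, refl=5.000000·-1.000000=-5.0000; V=0.000000+5.000000+-5.000000=0.0000
k=6 src: inc=-5.000000, refl=-5.000000·-1.000000=5.0000; V=5.000000+-5.000000+5.000000=5.0000
k=7 load: inc=5.000000, refl=5.000000·-1.000000=-5.0000; V=0.000000+5.000000+-5.000000=0.0000

0 0 source 5.0000
1 4 load 0.0000
2 8 source 5.0000
3 12 load 0.0000
4 16 source 5.0000
5 20 load 0.0000
6 24 source 5.0000
7 28 load 0.0000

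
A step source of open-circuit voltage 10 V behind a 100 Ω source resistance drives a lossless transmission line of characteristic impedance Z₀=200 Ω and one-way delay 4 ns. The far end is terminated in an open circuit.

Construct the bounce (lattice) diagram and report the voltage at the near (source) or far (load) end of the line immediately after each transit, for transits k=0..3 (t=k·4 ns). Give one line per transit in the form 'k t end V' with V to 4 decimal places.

Γ_L=1.000000, Γ_S=-0.333333; launch V₁=10·200/300=6.666667
k=0 src: V=6.6667
k=1 load: inc=6.666667, refl=6.666667·1.000000=6.6667; V=0.000000+6.666667+6.666667=13.3333
k=2 src: inc=6.666667, refl=6.666667·-0.333333=-2.2222; V=6.666667+6.666667+-2.222222=11.1111
k=3 load: inc=-2.222222, refl=-2.222222·1.000000=-2.2222; V=13.333333+-2.222222+-2.222222=8.8889

0 0 source 6.6667
1 4 load 13.3333
2 8 source 11.1111
3 12 load 8.8889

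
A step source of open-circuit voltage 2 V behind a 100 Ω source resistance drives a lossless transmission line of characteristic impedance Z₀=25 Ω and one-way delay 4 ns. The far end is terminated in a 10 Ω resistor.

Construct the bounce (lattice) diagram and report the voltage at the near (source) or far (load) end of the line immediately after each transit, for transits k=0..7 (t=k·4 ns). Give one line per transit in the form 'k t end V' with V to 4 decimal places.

0 0 source 0.4000
1 4 load 0.2286
2 8 source 0.1257
3 12 load 0.1698
4 16 source 0.1962
5 20 load 0.1849
6 24 source 0.1781
7 28 load 0.1810

Γ_L=-0.428571, Γ_S=0.600000; launch V₁=2·25/125=0.400000
k=0 src: V=0.4000
k=1 load: inc=0.400000, refl=0.400000·-0.428571=-0.1714; V=0.000000+0.400000+-0.171429=0.2286
k=2 src: inc=-0.171429, refl=-0.171429·0.600000=-0.1029; V=0.400000+-0.171429+-0.102857=0.1257
k=3 load: inc=-0.102857, refl=-0.102857·-0.428571=0.0441; V=0.228571+-0.102857+0.044082=0.1698
k=4 src: inc=0.044082, refl=0.044082·0.600000=0.0264; V=0.125714+0.044082+0.026449=0.1962
k=5 load: inc=0.026449, refl=0.026449·-0.428571=-0.0113; V=0.169796+0.026449+-0.011335=0.1849
k=6 src: inc=-0.011335, refl=-0.011335·0.600000=-0.0068; V=0.196245+-0.011335+-0.006801=0.1781
k=7 load: inc=-0.006801, refl=-0.006801·-0.428571=0.0029; V=0.184910+-0.006801+0.002915=0.1810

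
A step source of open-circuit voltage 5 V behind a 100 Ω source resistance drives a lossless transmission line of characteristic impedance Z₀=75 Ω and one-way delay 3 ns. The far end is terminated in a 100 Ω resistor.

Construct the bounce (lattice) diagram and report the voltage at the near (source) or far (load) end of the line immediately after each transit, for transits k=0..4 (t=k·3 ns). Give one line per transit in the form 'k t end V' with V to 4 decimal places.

0 0 source 2.1429
1 3 load 2.4490
2 6 source 2.4927
3 9 load 2.4990
4 12 source 2.4999

Γ_L=0.142857, Γ_S=0.142857; launch V₁=5·75/175=2.142857
k=0 src: V=2.1429
k=1 load: inc=2.142857, refl=2.142857·0.142857=0.3061; V=0.000000+2.142857+0.306122=2.4490
k=2 src: inc=0.306122, refl=0.306122·0.142857=0.0437; V=2.142857+0.306122+0.043732=2.4927
k=3 load: inc=0.043732, refl=0.043732·0.142857=0.0062; V=2.448980+0.043732+0.006247=2.4990
k=4 src: inc=0.006247, refl=0.006247·0.142857=0.0009; V=2.492711+0.006247+0.000892=2.4999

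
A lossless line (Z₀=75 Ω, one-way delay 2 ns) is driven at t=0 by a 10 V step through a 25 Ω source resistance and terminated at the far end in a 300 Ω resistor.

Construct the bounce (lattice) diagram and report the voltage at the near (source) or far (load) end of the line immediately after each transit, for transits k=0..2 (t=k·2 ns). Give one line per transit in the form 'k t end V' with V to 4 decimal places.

0 0 source 7.5000
1 2 load 12.0000
2 4 source 9.7500

Γ_L=0.600000, Γ_S=-0.500000; launch V₁=10·75/100=7.500000
k=0 src: V=7.5000
k=1 load: inc=7.500000, refl=7.500000·0.600000=4.5000; V=0.000000+7.500000+4.500000=12.0000
k=2 src: inc=4.500000, refl=4.500000·-0.500000=-2.2500; V=7.500000+4.500000+-2.250000=9.7500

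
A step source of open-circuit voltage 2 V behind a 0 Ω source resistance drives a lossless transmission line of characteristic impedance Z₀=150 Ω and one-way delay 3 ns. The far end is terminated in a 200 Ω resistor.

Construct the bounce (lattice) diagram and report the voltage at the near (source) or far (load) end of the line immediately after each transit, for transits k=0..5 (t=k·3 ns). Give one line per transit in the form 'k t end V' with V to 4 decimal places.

0 0 source 2.0000
1 3 load 2.2857
2 6 source 2.0000
3 9 load 1.9592
4 12 source 2.0000
5 15 load 2.0058

Γ_L=0.142857, Γ_S=-1.000000; launch V₁=2·150/150=2.000000
k=0 src: V=2.0000
k=1 load: inc=2.000000, refl=2.000000·0.142857=0.2857; V=0.000000+2.000000+0.285714=2.2857
k=2 src: inc=0.285714, refl=0.285714·-1.000000=-0.2857; V=2.000000+0.285714+-0.285714=2.0000
k=3 load: inc=-0.285714, refl=-0.285714·0.142857=-0.0408; V=2.285714+-0.285714+-0.040816=1.9592
k=4 src: inc=-0.040816, refl=-0.040816·-1.000000=0.0408; V=2.000000+-0.040816+0.040816=2.0000
k=5 load: inc=0.040816, refl=0.040816·0.142857=0.0058; V=1.959184+0.040816+0.005831=2.0058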